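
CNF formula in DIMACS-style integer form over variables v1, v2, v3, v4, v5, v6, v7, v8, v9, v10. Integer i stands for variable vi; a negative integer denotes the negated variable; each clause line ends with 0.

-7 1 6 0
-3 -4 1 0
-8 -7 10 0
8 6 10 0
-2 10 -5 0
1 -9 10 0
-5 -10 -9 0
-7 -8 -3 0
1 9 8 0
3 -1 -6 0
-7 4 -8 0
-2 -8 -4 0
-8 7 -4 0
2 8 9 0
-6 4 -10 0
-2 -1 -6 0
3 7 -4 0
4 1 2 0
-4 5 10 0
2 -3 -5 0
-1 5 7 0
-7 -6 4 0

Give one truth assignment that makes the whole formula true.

v1=False, v2=True, v3=False, v4=False, v5=False, v6=False, v7=False, v8=True, v9=False, v10=True

Try v1 = False.
Branch on v2: take v2 = True.
For the remaining variables, v3 = False, v4 = False, v5 = False, v6 = False, v7 = False, v8 = True, v9 = False, v10 = True works.
Every clause has at least one true literal under this assignment.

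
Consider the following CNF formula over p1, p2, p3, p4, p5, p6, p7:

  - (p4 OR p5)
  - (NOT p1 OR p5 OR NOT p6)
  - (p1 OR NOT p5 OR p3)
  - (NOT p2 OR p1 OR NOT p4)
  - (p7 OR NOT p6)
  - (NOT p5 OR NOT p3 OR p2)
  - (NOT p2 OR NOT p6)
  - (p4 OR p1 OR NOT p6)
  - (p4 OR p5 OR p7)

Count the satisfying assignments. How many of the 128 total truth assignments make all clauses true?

Case analysis on p5 and p1:
  p5=T, p1=T: p4 free; 7 ways for (p2,p3,p6,p7) × 2^1 = 14.
  p5=T, p1=F: remaining (p2,p3,p4,p6,p7) ∈ {(T,T,F,F,F); (T,T,F,F,T)} — 2.
  p5=F, p1=T: forces p4=T; p6=F; p2, p3, p7 free → 2^3 = 8.
  p5=F, p1=F: p3 free; 3 ways for (p2,p4,p6,p7) × 2^1 = 6.
Total: 14 + 2 + 8 + 6 = 30.

30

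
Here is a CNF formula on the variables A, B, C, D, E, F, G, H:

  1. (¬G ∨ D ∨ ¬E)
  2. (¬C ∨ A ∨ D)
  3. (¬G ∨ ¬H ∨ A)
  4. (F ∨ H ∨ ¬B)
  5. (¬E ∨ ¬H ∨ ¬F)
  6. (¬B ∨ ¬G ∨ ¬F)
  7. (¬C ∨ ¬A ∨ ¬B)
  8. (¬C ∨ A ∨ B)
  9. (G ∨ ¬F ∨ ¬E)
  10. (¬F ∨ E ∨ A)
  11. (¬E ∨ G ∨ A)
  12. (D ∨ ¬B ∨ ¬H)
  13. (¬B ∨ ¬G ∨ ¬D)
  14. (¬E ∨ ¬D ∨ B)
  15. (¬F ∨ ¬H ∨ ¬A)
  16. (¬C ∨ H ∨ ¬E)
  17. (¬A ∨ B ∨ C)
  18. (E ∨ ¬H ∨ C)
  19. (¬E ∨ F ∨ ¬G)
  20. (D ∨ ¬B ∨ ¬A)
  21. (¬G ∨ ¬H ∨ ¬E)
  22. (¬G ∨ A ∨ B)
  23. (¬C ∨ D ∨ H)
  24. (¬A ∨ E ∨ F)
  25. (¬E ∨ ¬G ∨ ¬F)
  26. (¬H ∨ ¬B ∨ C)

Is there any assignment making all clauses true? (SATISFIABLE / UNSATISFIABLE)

SATISFIABLE

Branch on A: take A = True.
For the remaining variables, B = False, C = True, D = True, E = False, F = True, G = True, H = False works.
Every clause has at least one true literal under this assignment.
So A = T, B = F, C = T, D = T, E = F, F = T, G = T, H = F is a satisfying assignment.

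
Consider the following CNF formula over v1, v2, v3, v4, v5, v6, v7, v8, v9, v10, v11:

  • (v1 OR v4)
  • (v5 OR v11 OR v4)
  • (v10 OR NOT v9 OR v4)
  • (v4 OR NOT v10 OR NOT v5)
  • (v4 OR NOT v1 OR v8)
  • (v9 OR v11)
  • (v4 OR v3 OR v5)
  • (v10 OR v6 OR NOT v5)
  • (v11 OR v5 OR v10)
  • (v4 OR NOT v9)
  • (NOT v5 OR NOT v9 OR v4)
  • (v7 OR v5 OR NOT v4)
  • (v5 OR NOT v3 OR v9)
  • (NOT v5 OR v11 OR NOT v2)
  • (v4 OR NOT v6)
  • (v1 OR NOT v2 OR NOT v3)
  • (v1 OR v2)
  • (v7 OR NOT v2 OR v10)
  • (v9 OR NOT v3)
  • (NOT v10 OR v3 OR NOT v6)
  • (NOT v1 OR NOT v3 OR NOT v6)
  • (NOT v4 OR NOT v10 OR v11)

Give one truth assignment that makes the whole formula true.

Pure literal: v7 appears only positively; assign v7 = True.
Pure literal: v11 appears only positively; assign v11 = True.
Try v1 = True.
For the remaining variables, v2 = False, v3 = True, v4 = True, v5 = True, v6 = False, v8 = False, v9 = True, v10 = True works.

v1=T, v2=F, v3=T, v4=T, v5=T, v6=F, v7=T, v8=F, v9=T, v10=T, v11=T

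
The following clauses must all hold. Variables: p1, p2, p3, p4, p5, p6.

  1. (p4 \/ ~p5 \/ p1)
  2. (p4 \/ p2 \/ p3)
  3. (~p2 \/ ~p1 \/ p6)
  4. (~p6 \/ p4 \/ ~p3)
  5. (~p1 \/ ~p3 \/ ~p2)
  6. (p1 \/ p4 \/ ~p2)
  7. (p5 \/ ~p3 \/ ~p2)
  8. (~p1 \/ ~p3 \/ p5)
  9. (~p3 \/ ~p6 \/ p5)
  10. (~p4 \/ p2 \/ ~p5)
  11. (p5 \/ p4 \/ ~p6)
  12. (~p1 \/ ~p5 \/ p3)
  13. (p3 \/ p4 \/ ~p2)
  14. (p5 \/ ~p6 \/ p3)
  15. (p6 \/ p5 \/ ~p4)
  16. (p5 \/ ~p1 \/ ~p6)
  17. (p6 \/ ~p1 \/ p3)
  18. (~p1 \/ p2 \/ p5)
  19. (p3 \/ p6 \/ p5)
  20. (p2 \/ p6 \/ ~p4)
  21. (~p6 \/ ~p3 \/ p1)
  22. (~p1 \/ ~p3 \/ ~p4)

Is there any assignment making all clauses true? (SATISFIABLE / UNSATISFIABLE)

SATISFIABLE

Branch on p1: take p1 = False.
The remaining clauses are satisfied by p2 = True, p3 = False, p4 = True, p5 = True, p6 = False.
Every clause has at least one true literal under this assignment.
So p1=F, p2=T, p3=F, p4=T, p5=T, p6=F is a satisfying assignment.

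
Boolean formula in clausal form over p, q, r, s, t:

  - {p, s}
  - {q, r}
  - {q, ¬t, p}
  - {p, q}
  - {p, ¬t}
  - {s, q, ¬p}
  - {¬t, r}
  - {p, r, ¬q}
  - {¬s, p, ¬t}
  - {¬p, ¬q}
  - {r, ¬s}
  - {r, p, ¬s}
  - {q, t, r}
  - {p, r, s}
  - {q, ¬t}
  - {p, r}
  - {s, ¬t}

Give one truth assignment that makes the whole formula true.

r occurs only positively in the remaining clauses — set r = True.
Branch on p: take p = False.
  then s is forced to True.
  then q is forced to True.
  then t is forced to False.
Every clause has at least one true literal under this assignment.

p=F  q=T  r=T  s=T  t=F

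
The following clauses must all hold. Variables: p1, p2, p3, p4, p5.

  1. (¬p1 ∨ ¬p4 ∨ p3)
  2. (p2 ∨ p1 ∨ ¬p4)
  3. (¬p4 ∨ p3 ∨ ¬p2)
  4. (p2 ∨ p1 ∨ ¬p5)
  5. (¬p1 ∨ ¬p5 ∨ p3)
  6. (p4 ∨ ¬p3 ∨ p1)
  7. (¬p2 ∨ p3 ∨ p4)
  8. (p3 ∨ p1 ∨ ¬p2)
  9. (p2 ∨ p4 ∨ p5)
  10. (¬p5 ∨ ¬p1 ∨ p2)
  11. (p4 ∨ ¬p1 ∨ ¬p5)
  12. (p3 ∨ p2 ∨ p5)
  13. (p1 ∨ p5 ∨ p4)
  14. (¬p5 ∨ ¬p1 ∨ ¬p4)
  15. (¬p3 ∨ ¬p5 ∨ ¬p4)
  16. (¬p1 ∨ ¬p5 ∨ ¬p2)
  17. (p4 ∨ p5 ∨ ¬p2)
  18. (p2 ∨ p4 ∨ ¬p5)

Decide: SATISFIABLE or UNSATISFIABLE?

Branch on p1: take p1 = True.
For the remaining variables, p2 = False, p3 = True, p4 = True, p5 = False works.
So p1 = T, p2 = F, p3 = T, p4 = T, p5 = F is a satisfying assignment.

SATISFIABLE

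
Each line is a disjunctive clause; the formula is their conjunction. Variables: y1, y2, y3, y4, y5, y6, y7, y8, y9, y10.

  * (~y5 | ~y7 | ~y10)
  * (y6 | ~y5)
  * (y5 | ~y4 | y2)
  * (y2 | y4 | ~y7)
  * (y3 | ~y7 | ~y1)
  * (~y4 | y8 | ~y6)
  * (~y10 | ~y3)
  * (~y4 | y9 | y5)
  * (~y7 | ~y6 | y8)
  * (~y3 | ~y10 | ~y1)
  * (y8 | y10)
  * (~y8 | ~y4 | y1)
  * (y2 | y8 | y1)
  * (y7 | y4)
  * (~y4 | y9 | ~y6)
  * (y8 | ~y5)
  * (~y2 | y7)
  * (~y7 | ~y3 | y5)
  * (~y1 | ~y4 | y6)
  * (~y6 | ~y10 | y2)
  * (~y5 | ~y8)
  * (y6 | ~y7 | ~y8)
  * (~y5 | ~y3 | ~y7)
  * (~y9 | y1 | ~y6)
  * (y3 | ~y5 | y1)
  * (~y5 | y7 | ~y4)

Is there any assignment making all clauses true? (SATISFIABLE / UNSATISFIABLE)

SATISFIABLE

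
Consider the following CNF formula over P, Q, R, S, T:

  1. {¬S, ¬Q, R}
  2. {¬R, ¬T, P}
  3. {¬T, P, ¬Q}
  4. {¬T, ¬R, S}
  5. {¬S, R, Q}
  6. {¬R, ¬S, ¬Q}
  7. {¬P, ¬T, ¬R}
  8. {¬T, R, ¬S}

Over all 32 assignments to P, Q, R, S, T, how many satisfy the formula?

13

Split on R, then S.
  R=1, S=1: remaining (P,Q,T) ∈ {(0,0,0); (1,0,0)} — 2.
  R=1, S=0: remaining (P,Q,T) ∈ {(0,0,0); (0,1,0); (1,0,0); (1,1,0)} — 4.
  R=0, S=1: a clause becomes empty — 0.
  R=0, S=0: 7 of the 8 assignments to (P,Q,T) work.
Total: 2 + 4 + 0 + 7 = 13.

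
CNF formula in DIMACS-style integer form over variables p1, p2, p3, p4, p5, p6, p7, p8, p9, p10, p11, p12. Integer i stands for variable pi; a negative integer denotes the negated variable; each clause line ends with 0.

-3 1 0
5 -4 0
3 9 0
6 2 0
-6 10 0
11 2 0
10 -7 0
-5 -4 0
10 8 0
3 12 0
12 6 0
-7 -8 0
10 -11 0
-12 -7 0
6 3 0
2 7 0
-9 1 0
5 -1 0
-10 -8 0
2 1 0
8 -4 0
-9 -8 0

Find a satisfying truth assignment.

p1=1, p2=1, p3=1, p4=0, p5=1, p6=1, p7=1, p8=0, p9=1, p10=1, p11=0, p12=0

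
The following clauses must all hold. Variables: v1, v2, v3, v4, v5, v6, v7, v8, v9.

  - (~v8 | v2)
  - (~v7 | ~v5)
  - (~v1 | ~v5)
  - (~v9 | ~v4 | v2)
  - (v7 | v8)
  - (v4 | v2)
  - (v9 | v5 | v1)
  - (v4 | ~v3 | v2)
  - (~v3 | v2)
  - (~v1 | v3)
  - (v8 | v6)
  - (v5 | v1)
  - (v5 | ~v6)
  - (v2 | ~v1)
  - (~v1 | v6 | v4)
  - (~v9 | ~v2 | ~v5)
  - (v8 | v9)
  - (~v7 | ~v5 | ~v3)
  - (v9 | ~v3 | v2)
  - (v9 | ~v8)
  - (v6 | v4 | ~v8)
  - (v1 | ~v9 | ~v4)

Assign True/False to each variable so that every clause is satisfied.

v1=T  v2=T  v3=T  v4=T  v5=F  v6=F  v7=F  v8=T  v9=T

Try v1 = True.
  then v5 is forced to False.
  then v3 is forced to True.
  then v2 is forced to True.
  then v6 is forced to False.
  then v8 is forced to True.
  then v4 is forced to True.
  then v9 is forced to True.
v7 is now unconstrained; take v7 = False.
Check each clause:
  1. (v2 | ~v8) — v2 is true.
  2. (~v5 | ~v7) — ~v7 is true.
  3. (~v1 | ~v5) — ~v5 is true.
  4. (~v4 | v2 | ~v9) — v2 is true.
  5. (v8 | v7) — v8 is true.
  6. (v2 | v4) — v2 is true.
  7. (v9 | v5 | v1) — v9 is true.
  8. (v4 | v2 | ~v3) — v2 is true.
  9. (v2 | ~v3) — v2 is true.
  10. (v3 | ~v1) — v3 is true.
  11. (v8 | v6) — v8 is true.
  12. (v1 | v5) — v1 is true.
  13. (~v6 | v5) — ~v6 is true.
  14. (~v1 | v2) — v2 is true.
  15. (v4 | v6 | ~v1) — v4 is true.
  16. (~v2 | ~v9 | ~v5) — ~v5 is true.
  17. (v8 | v9) — v8 is true.
  18. (~v5 | ~v7 | ~v3) — ~v7 is true.
  19. (v2 | ~v3 | v9) — v9 is true.
  20. (v9 | ~v8) — v9 is true.
  21. (v6 | v4 | ~v8) — v4 is true.
  22. (v1 | ~v4 | ~v9) — v1 is true.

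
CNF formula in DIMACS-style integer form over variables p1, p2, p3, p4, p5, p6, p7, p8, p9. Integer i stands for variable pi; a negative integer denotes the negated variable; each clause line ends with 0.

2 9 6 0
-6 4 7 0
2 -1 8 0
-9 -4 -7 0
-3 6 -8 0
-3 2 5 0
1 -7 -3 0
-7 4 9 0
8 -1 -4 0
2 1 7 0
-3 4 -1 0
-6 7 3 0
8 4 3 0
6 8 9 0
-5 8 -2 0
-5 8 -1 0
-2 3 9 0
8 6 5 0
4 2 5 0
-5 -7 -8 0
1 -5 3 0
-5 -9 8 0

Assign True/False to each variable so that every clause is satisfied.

p1=False, p2=True, p3=False, p4=False, p5=False, p6=False, p7=False, p8=True, p9=True

Check each clause:
  1. (p6 OR p2 OR p9) — p9 is true.
  2. (p7 OR NOT p6 OR p4) — NOT p6 is true.
  3. (p2 OR p8 OR NOT p1) — p8 is true.
  4. (NOT p4 OR NOT p9 OR NOT p7) — NOT p7 is true.
  5. (p6 OR NOT p3 OR NOT p8) — NOT p3 is true.
  6. (NOT p3 OR p5 OR p2) — p2 is true.
  7. (p1 OR NOT p7 OR NOT p3) — NOT p7 is true.
  8. (p4 OR NOT p7 OR p9) — NOT p7 is true.
  9. (NOT p4 OR NOT p1 OR p8) — p8 is true.
  10. (p1 OR p7 OR p2) — p2 is true.
  11. (NOT p1 OR p4 OR NOT p3) — NOT p3 is true.
  12. (NOT p6 OR p7 OR p3) — NOT p6 is true.
  13. (p3 OR p8 OR p4) — p8 is true.
  14. (p8 OR p6 OR p9) — p8 is true.
  15. (p8 OR NOT p5 OR NOT p2) — p8 is true.
  16. (NOT p1 OR p8 OR NOT p5) — p8 is true.
  17. (p3 OR p9 OR NOT p2) — p9 is true.
  18. (p5 OR p8 OR p6) — p8 is true.
  19. (p4 OR p2 OR p5) — p2 is true.
  20. (NOT p7 OR NOT p5 OR NOT p8) — NOT p7 is true.
  21. (p3 OR NOT p5 OR p1) — NOT p5 is true.
  22. (p8 OR NOT p9 OR NOT p5) — p8 is true.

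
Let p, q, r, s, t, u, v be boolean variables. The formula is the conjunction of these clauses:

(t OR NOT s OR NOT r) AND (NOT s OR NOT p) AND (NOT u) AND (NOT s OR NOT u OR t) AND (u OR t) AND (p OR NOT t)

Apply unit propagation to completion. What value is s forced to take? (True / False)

False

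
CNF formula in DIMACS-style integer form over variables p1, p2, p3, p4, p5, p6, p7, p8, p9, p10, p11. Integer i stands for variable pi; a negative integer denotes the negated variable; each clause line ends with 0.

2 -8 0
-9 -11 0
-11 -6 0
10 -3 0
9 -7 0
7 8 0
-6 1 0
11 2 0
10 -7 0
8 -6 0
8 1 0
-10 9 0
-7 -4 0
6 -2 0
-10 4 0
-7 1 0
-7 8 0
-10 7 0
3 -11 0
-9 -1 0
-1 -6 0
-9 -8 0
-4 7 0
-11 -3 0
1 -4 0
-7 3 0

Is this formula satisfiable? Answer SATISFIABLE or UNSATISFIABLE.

p7 = True:
  propagation gives p9=True, p11=False, p2=True, p10=True; an empty clause results — contradiction.
p7 = False:
  propagation gives p8=True, p2=True, p6=True, p11=False; an empty clause results — contradiction.
Every branch closes, so no satisfying assignment exists.

UNSATISFIABLE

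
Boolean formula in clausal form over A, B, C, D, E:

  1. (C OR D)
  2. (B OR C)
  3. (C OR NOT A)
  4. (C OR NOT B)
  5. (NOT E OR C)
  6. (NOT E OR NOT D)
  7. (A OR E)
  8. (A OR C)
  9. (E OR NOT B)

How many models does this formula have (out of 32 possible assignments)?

Satisfying assignments:
  A=F B=F C=T D=F E=T
  A=F B=T C=T D=F E=T
  A=T B=F C=T D=F E=F
  A=T B=F C=T D=F E=T
  A=T B=F C=T D=T E=F
  A=T B=T C=T D=F E=T
That's 6 in total.

6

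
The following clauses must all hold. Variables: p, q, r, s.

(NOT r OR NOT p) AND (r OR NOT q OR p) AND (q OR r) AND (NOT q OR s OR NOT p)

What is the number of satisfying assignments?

5

The models are:
  p=0 q=0 r=1 s=0
  p=0 q=0 r=1 s=1
  p=0 q=1 r=1 s=0
  p=0 q=1 r=1 s=1
  p=1 q=1 r=0 s=1
Count: 5.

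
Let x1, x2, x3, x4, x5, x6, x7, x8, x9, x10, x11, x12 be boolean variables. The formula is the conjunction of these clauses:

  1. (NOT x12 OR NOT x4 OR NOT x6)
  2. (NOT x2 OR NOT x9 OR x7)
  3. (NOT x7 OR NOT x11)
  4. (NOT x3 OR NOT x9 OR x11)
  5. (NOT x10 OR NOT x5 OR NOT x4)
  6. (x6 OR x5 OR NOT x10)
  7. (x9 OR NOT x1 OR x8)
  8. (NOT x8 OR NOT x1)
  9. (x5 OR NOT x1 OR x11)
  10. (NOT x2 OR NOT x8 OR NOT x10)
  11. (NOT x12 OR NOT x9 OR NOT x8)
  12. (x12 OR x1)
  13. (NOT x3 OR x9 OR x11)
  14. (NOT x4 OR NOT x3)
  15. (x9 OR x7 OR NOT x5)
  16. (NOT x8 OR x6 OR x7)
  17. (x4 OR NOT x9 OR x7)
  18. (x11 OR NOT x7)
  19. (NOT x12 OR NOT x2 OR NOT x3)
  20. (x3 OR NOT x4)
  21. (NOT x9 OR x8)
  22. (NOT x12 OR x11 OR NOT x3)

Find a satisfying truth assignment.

x10 occurs only negated in the remaining clauses — set x10 = False.
Branch on x1: take x1 = False.
  then x12 is forced to True.
Try x2 = True.
  then x3 is forced to False.
  then x4 is forced to False.
Set x5 = False and propagate.
The remaining clauses are satisfied by x6 = True, x7 = False, x8 = False, x9 = False, x11 = False.
Every clause has at least one true literal under this assignment.

x1 = F, x2 = T, x3 = F, x4 = F, x5 = F, x6 = T, x7 = F, x8 = F, x9 = F, x10 = F, x11 = F, x12 = T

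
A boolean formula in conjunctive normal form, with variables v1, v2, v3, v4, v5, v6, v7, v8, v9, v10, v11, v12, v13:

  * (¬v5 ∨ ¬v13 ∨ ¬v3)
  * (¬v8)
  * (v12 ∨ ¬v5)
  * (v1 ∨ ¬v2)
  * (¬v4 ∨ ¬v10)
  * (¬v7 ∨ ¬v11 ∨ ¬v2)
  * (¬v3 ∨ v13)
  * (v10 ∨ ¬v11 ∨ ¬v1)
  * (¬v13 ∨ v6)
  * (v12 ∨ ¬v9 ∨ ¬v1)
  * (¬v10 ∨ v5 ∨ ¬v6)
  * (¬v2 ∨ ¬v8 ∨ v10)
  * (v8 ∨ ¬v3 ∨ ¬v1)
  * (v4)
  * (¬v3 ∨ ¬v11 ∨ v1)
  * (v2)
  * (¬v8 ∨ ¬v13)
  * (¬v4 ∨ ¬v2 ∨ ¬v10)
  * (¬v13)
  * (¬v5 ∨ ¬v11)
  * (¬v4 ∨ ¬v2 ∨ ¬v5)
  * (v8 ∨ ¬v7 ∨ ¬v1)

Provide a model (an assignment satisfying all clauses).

v1 = T, v2 = T, v3 = F, v4 = T, v5 = F, v6 = T, v7 = F, v8 = F, v9 = T, v10 = F, v11 = F, v12 = T, v13 = F

Check each clause:
  1. (¬v13 ∨ ¬v3 ∨ ¬v5) — ¬v13 is true.
  2. (¬v8) — ¬v8 is true.
  3. (¬v5 ∨ v12) — ¬v5 is true.
  4. (v1 ∨ ¬v2) — v1 is true.
  5. (¬v10 ∨ ¬v4) — ¬v10 is true.
  6. (¬v7 ∨ ¬v11 ∨ ¬v2) — ¬v7 is true.
  7. (¬v3 ∨ v13) — ¬v3 is true.
  8. (v10 ∨ ¬v1 ∨ ¬v11) — ¬v11 is true.
  9. (v6 ∨ ¬v13) — ¬v13 is true.
  10. (¬v9 ∨ v12 ∨ ¬v1) — v12 is true.
  11. (v5 ∨ ¬v10 ∨ ¬v6) — ¬v10 is true.
  12. (¬v8 ∨ v10 ∨ ¬v2) — ¬v8 is true.
  13. (v8 ∨ ¬v3 ∨ ¬v1) — ¬v3 is true.
  14. (v4) — v4 is true.
  15. (¬v3 ∨ ¬v11 ∨ v1) — v1 is true.
  16. (v2) — v2 is true.
  17. (¬v13 ∨ ¬v8) — ¬v8 is true.
  18. (¬v4 ∨ ¬v2 ∨ ¬v10) — ¬v10 is true.
  19. (¬v13) — ¬v13 is true.
  20. (¬v5 ∨ ¬v11) — ¬v5 is true.
  21. (¬v2 ∨ ¬v4 ∨ ¬v5) — ¬v5 is true.
  22. (¬v1 ∨ v8 ∨ ¬v7) — ¬v7 is true.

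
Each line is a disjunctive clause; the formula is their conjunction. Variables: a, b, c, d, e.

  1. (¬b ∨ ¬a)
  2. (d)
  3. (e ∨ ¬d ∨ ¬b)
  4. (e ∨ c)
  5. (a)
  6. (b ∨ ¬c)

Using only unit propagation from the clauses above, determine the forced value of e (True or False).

True

Unit clause (d) sets d = True.
(a) is a unit clause: a = True.
From (¬b ∨ ¬a) and a = True: b = False.
From (b ∨ ¬c) and b = False: c = False.
From (c ∨ e) and c = False: e = True.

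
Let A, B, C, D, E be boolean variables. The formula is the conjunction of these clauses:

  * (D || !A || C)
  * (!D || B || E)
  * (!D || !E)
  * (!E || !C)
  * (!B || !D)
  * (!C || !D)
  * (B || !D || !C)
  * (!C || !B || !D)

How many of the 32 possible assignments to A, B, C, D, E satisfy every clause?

Split on D, then C.
  D=T, C=T: a clause becomes empty — 0.
  D=T, C=F: a clause becomes empty — 0.
  D=F, C=T: remaining (A,B,E) ∈ {(F,F,F); (F,T,F); (T,F,F); (T,T,F)} — 4.
  D=F, C=F: remaining (A,B,E) ∈ {(F,F,F); (F,F,T); (F,T,F); (F,T,T)} — 4.
Total: 0 + 0 + 4 + 4 = 8.

8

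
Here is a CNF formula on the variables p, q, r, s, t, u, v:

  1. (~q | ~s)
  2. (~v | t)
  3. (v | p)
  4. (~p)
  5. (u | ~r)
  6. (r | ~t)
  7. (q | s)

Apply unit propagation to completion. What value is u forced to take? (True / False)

(~p) stands alone — p = False.
In (v | p), p is now false; v must hold, so v = True.
(~v | t) with v = True leaves only t, so t = True.
In (r | ~t), ~t is now false; r must hold, so r = True.
In (~r | u), ~r is now false; u must hold, so u = True.

True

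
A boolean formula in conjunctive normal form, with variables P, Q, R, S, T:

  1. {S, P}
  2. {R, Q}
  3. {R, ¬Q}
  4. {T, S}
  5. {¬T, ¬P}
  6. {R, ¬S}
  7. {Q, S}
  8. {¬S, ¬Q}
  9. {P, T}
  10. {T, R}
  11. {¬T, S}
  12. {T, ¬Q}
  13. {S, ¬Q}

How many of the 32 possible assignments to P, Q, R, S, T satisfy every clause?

2

The models are:
  P=F Q=F R=T S=T T=T
  P=T Q=F R=T S=T T=F
That's 2 in total.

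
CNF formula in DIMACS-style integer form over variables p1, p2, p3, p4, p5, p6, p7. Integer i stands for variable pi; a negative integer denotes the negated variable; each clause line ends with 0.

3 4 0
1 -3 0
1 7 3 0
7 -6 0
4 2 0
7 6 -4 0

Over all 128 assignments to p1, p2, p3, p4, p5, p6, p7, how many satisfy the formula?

30

Split on p3, then p4.
  p3=1, p4=1: forces p1=1; p7=1; p2, p5, p6 free → 2^3 = 8.
  p3=1, p4=0: p5 free; 3 ways for (p1,p2,p6,p7) × 2^1 = 6.
  p3=0, p4=1: forces p7=1; p1, p2, p5, p6 free → 2^4 = 16.
  p3=0, p4=0: a clause becomes empty — 0.
Total: 8 + 6 + 16 + 0 = 30.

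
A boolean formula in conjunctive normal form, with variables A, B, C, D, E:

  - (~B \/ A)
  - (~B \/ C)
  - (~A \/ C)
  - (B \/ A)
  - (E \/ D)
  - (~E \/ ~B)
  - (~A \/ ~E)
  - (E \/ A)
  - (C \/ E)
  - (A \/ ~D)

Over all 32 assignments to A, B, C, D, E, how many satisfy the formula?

Satisfying assignments:
  A=1 B=0 C=1 D=1 E=0
  A=1 B=1 C=1 D=1 E=0
Count: 2.

2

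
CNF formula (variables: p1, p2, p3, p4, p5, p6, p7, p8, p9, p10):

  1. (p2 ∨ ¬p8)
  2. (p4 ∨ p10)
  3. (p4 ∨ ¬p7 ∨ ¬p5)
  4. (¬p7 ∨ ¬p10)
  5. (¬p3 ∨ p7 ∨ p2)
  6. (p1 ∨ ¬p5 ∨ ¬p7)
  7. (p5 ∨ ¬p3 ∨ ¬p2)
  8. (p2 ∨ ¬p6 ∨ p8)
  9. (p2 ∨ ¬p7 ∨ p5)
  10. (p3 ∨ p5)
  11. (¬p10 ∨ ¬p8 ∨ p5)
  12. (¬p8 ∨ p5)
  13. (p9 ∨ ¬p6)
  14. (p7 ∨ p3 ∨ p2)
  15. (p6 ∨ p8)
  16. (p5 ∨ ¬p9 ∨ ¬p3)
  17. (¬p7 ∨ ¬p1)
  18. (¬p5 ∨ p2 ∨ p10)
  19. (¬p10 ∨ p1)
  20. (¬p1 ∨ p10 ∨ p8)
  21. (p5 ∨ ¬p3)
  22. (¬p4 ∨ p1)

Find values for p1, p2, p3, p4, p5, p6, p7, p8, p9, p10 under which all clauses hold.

Try p1 = True.
  then p7 is forced to False.
Branch on p2: take p2 = True.
For the remaining variables, p3 = False, p4 = False, p5 = True, p6 = True, p8 = True, p9 = True, p10 = True works.
Check each clause:
  1. (p2 ∨ ¬p8) — p2 is true.
  2. (p10 ∨ p4) — p10 is true.
  3. (¬p5 ∨ ¬p7 ∨ p4) — ¬p7 is true.
  4. (¬p10 ∨ ¬p7) — ¬p7 is true.
  5. (p7 ∨ ¬p3 ∨ p2) — p2 is true.
  6. (p1 ∨ ¬p7 ∨ ¬p5) — p1 is true.
  7. (¬p3 ∨ p5 ∨ ¬p2) — ¬p3 is true.
  8. (p8 ∨ p2 ∨ ¬p6) — p8 is true.
  9. (¬p7 ∨ p2 ∨ p5) — ¬p7 is true.
  10. (p3 ∨ p5) — p5 is true.
  11. (¬p10 ∨ p5 ∨ ¬p8) — p5 is true.
  12. (p5 ∨ ¬p8) — p5 is true.
  13. (p9 ∨ ¬p6) — p9 is true.
  14. (p7 ∨ p3 ∨ p2) — p2 is true.
  15. (p6 ∨ p8) — p8 is true.
  16. (¬p9 ∨ p5 ∨ ¬p3) — p5 is true.
  17. (¬p1 ∨ ¬p7) — ¬p7 is true.
  18. (p10 ∨ p2 ∨ ¬p5) — p10 is true.
  19. (¬p10 ∨ p1) — p1 is true.
  20. (¬p1 ∨ p8 ∨ p10) — p8 is true.
  21. (p5 ∨ ¬p3) — ¬p3 is true.
  22. (p1 ∨ ¬p4) — p1 is true.

p1 = T, p2 = T, p3 = F, p4 = F, p5 = T, p6 = T, p7 = F, p8 = T, p9 = T, p10 = T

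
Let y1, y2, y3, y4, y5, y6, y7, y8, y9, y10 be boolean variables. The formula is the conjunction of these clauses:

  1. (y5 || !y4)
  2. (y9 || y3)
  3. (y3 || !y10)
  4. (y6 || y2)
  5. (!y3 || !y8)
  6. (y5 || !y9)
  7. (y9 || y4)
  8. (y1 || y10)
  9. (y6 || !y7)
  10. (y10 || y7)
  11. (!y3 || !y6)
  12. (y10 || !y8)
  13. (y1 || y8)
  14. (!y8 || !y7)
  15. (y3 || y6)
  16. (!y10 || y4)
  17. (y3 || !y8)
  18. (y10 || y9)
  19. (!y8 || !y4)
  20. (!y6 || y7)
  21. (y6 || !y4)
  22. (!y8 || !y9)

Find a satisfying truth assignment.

y1=True  y2=True  y3=False  y4=False  y5=True  y6=True  y7=True  y8=False  y9=True  y10=False

Check each clause:
  1. (!y4 || y5) — !y4 is true.
  2. (y9 || y3) — y9 is true.
  3. (y3 || !y10) — !y10 is true.
  4. (y2 || y6) — y2 is true.
  5. (!y8 || !y3) — !y8 is true.
  6. (y5 || !y9) — y5 is true.
  7. (y9 || y4) — y9 is true.
  8. (y1 || y10) — y1 is true.
  9. (!y7 || y6) — y6 is true.
  10. (y7 || y10) — y7 is true.
  11. (!y6 || !y3) — !y3 is true.
  12. (!y8 || y10) — !y8 is true.
  13. (y1 || y8) — y1 is true.
  14. (!y8 || !y7) — !y8 is true.
  15. (y6 || y3) — y6 is true.
  16. (!y10 || y4) — !y10 is true.
  17. (!y8 || y3) — !y8 is true.
  18. (y9 || y10) — y9 is true.
  19. (!y4 || !y8) — !y8 is true.
  20. (!y6 || y7) — y7 is true.
  21. (y6 || !y4) — !y4 is true.
  22. (!y8 || !y9) — !y8 is true.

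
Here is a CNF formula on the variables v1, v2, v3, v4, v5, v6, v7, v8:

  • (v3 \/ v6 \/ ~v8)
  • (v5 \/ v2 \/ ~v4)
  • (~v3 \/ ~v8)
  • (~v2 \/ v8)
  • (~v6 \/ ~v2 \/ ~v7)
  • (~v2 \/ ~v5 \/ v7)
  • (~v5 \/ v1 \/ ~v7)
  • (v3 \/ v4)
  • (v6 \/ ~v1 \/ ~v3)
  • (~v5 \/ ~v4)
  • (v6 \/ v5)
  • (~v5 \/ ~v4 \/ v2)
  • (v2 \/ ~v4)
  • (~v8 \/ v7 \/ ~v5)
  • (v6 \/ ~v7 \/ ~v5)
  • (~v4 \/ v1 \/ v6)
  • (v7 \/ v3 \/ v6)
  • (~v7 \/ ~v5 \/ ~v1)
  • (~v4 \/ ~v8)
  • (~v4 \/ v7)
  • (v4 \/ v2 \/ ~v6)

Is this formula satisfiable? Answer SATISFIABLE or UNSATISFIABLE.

SATISFIABLE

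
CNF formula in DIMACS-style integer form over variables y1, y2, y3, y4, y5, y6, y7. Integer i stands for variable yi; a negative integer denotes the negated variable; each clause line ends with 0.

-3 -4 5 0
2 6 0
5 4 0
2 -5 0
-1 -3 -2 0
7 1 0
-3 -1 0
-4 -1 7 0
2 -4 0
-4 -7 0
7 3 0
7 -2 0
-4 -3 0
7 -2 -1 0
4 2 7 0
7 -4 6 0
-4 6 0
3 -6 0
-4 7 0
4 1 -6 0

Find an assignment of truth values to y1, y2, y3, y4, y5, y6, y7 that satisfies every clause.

y1 = False, y2 = True, y3 = False, y4 = False, y5 = True, y6 = False, y7 = True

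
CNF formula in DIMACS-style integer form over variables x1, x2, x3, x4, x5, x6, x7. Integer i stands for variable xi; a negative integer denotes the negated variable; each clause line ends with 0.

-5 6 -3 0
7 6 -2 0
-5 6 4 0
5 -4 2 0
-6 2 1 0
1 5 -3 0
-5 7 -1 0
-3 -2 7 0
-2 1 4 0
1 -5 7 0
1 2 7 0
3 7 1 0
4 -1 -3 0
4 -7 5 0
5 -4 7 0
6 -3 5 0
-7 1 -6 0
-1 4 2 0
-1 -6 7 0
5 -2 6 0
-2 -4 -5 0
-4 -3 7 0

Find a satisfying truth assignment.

Set x1 = False and propagate.
Try x2 = False.
  then x6 is forced to False.
  then x7 is forced to True.
Branch on x3: take x3 = False.
The remaining clauses are satisfied by x4 = True, x5 = True.

x1=False, x2=False, x3=False, x4=True, x5=True, x6=False, x7=True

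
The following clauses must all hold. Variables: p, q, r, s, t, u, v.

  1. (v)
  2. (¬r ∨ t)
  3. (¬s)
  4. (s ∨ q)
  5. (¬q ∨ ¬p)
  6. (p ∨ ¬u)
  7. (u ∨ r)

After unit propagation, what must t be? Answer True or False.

(v) stands alone — v = True.
(¬s) is a unit clause: s = False.
(s ∨ q) with s = False leaves only q, so q = True.
(¬q ∨ ¬p) with q = True leaves only ¬p, so p = False.
In (¬u ∨ p), p is now false; ¬u must hold, so u = False.
(u ∨ r): since u = False, the clause reduces to (r). r = True.
(t ∨ ¬r): since r = True, the clause reduces to (t). t = True.

True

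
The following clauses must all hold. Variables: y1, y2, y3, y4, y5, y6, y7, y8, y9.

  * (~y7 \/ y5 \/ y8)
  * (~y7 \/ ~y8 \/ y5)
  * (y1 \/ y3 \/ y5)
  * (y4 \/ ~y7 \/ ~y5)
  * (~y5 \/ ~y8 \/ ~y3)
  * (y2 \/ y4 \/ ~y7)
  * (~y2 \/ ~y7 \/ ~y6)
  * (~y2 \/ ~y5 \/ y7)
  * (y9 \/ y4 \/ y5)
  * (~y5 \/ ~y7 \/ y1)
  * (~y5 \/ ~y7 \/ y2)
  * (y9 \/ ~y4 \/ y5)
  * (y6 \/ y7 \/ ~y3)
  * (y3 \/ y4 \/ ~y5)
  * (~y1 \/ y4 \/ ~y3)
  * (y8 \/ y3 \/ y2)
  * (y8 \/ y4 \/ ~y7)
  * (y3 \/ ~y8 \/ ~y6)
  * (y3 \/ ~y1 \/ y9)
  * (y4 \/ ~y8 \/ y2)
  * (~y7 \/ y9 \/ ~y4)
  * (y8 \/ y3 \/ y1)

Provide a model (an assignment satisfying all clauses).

y9 occurs only positively in the remaining clauses — set y9 = True.
Try y1 = True.
Branch on y2: take y2 = True.
The remaining clauses are satisfied by y3 = False, y4 = False, y5 = False, y6 = True, y7 = False, y8 = False.
Every clause has at least one true literal under this assignment.

y1=True, y2=True, y3=False, y4=False, y5=False, y6=True, y7=False, y8=False, y9=True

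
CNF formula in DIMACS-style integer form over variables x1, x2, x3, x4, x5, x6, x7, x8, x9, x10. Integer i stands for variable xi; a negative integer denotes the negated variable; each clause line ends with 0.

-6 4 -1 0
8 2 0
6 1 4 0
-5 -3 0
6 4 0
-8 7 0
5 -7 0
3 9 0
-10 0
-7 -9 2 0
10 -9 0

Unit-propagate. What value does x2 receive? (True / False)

Unit clause (!x10) sets x10 = False.
(x10 || !x9): since x10 = False, the clause reduces to (!x9). x9 = False.
(x9 || x3) with x9 = False leaves only x3, so x3 = True.
In (!x5 || !x3), !x3 is now false; !x5 must hold, so x5 = False.
In (x5 || !x7), x5 is now false; !x7 must hold, so x7 = False.
(!x8 || x7) with x7 = False leaves only !x8, so x8 = False.
(x8 || x2) with x8 = False leaves only x2, so x2 = True.

True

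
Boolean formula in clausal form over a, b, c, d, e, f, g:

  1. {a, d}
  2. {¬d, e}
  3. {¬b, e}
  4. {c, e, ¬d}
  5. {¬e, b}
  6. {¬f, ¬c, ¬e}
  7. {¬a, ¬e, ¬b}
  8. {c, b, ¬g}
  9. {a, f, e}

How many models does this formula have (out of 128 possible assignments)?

Split on e, then b.
  e=1, b=1: g free; 3 ways for (a,c,d,f) × 2^1 = 6.
  e=1, b=0: a clause becomes empty — 0.
  e=0, b=1: a clause becomes empty — 0.
  e=0, b=0: f free; 3 ways for (a,c,d,g) × 2^1 = 6.
Total: 6 + 0 + 0 + 6 = 12.

12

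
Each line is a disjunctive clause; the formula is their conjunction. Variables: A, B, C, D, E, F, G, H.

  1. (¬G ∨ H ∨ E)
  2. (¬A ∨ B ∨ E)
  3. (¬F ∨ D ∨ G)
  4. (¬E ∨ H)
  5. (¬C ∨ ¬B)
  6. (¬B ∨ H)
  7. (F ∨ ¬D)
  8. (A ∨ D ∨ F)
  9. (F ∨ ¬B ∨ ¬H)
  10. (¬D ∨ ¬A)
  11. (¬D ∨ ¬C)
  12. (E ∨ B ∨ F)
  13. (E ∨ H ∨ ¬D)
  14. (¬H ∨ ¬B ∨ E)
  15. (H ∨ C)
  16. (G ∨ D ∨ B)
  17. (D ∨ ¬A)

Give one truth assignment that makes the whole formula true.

A=F, B=F, C=F, D=F, E=T, F=T, G=T, H=T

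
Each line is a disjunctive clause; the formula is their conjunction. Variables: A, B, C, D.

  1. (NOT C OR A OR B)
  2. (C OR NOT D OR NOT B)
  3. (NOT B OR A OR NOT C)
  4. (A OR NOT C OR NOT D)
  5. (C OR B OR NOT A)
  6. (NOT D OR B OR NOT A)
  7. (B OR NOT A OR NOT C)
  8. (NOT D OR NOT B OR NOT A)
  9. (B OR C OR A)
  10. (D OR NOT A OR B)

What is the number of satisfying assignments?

Satisfying assignments:
  A=F B=T C=F D=F
  A=T B=T C=F D=F
  A=T B=T C=T D=F
That's 3 in total.

3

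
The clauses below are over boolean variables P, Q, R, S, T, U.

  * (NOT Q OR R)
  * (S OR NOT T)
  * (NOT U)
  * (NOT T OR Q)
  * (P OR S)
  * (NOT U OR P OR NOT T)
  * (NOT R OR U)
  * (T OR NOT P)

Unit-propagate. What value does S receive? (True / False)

True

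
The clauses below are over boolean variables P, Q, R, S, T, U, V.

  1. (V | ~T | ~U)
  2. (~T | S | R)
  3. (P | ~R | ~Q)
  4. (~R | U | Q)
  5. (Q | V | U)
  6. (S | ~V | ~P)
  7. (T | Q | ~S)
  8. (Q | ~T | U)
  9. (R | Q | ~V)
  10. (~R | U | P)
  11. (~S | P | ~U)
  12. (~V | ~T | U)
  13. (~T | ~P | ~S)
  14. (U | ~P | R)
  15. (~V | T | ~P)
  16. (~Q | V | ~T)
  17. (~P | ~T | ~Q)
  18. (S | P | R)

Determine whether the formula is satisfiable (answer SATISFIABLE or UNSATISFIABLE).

SATISFIABLE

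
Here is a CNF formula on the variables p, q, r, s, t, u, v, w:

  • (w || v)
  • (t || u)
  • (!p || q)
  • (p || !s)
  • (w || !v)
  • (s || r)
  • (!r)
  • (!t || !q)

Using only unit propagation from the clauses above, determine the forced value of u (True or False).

(!r) is a unit clause: r = False.
In (s || r), r is now false; s must hold, so s = True.
In (p || !s), !s is now false; p must hold, so p = True.
(!p || q): since p = True, the clause reduces to (q). q = True.
(!t || !q): since q = True, the clause reduces to (!t). t = False.
(t || u): since t = False, the clause reduces to (u). u = True.

True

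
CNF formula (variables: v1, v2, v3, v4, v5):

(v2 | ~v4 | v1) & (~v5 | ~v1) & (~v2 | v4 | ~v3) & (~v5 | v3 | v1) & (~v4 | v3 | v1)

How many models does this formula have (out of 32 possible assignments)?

13

Split on v1, then v3.
  v1=1, v3=1: remaining (v2,v4,v5) ∈ {(0,0,0); (0,1,0); (1,1,0)} — 3.
  v1=1, v3=0: remaining (v2,v4,v5) ∈ {(0,0,0); (0,1,0); (1,0,0); (1,1,0)} — 4.
  v1=0, v3=1: remaining (v2,v4,v5) ∈ {(0,0,0); (0,0,1); (1,1,0); (1,1,1)} — 4.
  v1=0, v3=0: remaining (v2,v4,v5) ∈ {(0,0,0); (1,0,0)} — 2.
Total: 3 + 4 + 4 + 2 = 13.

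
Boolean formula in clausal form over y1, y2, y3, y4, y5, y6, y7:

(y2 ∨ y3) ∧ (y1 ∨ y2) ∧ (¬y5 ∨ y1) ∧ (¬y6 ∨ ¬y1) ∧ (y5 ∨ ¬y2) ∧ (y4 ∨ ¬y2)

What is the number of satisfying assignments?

Split on y2, then y1.
  y2=1, y1=1: remaining (y3,y4,y5,y6,y7) ∈ {(0,1,1,0,0); (0,1,1,0,1); (1,1,1,0,0); (1,1,1,0,1)} — 4.
  y2=1, y1=0: a clause becomes empty — 0.
  y2=0, y1=1: forces y3=1; y6=0; y4, y5, y7 free → 2^3 = 8.
  y2=0, y1=0: a clause becomes empty — 0.
Total: 4 + 0 + 8 + 0 = 12.

12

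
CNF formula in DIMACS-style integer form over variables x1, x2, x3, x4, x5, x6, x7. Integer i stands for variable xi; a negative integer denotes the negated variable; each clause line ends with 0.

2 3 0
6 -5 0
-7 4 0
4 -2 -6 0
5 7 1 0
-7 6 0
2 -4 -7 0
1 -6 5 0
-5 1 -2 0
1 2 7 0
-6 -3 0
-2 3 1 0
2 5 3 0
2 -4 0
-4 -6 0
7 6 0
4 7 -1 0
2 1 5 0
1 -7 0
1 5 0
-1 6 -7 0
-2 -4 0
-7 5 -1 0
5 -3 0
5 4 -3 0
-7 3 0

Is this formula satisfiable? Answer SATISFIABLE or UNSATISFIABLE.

x1 = True:
  x4 = True:
    propagation gives x2=True; an empty clause results — contradiction.
  x4 = False:
    propagation gives x7=False; an empty clause results — contradiction.
x1 = False:
  propagation gives x7=False, x5=True, x6=True, x2=False; an empty clause results — contradiction.
Every branch closes, so no satisfying assignment exists.

UNSATISFIABLE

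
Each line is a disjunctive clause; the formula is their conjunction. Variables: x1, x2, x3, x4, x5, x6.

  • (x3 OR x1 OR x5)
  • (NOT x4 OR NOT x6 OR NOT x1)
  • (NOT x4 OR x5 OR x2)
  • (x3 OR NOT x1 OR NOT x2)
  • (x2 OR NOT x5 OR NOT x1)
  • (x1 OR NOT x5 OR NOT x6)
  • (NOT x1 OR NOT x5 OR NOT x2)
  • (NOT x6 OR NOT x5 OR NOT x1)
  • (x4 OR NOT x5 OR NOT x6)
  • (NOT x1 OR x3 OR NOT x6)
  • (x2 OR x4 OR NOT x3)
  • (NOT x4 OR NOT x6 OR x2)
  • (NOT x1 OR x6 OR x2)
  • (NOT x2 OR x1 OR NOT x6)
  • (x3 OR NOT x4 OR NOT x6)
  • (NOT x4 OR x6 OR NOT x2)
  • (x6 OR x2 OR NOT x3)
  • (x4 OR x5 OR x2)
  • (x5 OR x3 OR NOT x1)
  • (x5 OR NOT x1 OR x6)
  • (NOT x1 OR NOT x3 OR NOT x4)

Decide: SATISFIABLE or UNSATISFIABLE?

SATISFIABLE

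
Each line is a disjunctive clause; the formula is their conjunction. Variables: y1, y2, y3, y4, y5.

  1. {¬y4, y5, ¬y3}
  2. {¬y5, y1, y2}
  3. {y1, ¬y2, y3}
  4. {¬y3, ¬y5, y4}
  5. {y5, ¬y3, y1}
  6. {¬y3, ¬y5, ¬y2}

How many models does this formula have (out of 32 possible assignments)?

13

Case analysis on y3 and y5:
  y3=1, y5=1: remaining (y1,y2,y4) ∈ {(1,0,1)} — 1.
  y3=1, y5=0: remaining (y1,y2,y4) ∈ {(1,0,0); (1,1,0)} — 2.
  y3=0, y5=1: remaining (y1,y2,y4) ∈ {(1,0,0); (1,0,1); (1,1,0); (1,1,1)} — 4.
  y3=0, y5=0: y4 free; 3 ways for (y1,y2) × 2^1 = 6.
Total: 1 + 2 + 4 + 6 = 13.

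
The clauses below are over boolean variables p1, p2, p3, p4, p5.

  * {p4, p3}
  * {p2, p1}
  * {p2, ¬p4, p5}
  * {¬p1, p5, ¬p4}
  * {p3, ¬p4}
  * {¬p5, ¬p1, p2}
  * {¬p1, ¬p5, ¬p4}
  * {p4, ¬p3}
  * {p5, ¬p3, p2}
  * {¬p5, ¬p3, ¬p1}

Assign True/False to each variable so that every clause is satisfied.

p1=False  p2=True  p3=True  p4=True  p5=True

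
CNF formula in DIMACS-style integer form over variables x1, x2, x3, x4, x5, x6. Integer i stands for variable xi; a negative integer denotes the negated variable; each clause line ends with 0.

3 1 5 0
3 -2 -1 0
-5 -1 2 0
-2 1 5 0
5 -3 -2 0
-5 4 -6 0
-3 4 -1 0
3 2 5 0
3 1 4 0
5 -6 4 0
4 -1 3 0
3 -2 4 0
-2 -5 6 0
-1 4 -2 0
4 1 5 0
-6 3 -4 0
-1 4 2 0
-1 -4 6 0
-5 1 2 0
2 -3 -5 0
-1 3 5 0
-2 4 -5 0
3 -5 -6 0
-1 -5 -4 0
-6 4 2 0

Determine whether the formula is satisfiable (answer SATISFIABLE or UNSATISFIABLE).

SATISFIABLE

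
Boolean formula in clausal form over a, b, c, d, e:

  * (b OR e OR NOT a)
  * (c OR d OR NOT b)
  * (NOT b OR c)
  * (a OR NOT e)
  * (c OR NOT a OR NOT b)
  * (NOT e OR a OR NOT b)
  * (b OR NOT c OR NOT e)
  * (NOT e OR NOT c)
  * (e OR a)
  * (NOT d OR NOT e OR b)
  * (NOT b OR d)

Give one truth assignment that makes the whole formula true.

a=True, b=True, c=True, d=True, e=False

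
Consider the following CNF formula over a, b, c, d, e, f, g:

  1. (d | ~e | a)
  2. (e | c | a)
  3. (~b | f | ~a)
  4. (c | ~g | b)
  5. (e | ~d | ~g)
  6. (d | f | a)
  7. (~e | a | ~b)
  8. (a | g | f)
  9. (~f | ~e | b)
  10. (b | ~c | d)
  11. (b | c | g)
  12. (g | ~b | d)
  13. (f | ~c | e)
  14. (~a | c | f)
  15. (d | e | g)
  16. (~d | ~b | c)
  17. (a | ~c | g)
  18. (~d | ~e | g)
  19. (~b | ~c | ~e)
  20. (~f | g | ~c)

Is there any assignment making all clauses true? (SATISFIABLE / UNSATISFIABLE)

SATISFIABLE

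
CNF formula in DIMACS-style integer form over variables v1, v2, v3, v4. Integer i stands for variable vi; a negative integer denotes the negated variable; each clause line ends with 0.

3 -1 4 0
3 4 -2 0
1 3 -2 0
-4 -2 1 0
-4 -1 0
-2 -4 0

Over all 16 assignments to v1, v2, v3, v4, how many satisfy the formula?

7

Satisfying assignments:
  v1=0 v2=0 v3=0 v4=0
  v1=0 v2=0 v3=0 v4=1
  v1=0 v2=0 v3=1 v4=0
  v1=0 v2=0 v3=1 v4=1
  v1=0 v2=1 v3=1 v4=0
  v1=1 v2=0 v3=1 v4=0
  v1=1 v2=1 v3=1 v4=0
Count: 7.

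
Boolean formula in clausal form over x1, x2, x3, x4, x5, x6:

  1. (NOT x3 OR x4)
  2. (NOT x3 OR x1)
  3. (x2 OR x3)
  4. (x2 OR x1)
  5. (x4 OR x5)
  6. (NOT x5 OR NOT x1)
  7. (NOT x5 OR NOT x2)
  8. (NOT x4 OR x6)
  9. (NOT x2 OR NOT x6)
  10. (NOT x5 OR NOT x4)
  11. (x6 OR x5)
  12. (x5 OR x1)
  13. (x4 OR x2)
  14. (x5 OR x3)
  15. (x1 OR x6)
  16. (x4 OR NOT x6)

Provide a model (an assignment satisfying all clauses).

x1=T, x2=F, x3=T, x4=T, x5=F, x6=T

Try x1 = True.
  then x5 is forced to False.
  then x4 is forced to True.
  then x6 is forced to True.
  then x2 is forced to False.
  then x3 is forced to True.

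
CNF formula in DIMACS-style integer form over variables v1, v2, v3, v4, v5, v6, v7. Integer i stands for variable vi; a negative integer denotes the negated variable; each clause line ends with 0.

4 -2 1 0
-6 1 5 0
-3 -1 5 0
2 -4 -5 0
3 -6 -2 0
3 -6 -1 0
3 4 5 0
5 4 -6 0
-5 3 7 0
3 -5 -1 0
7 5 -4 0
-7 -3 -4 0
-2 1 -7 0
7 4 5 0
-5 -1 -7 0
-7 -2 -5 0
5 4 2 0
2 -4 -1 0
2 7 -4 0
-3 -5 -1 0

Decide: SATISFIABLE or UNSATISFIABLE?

Branch on v1: take v1 = False.
The remaining clauses are satisfied by v2 = False, v3 = True, v4 = False, v5 = True, v6 = True, v7 = True.
So v1=0, v2=0, v3=1, v4=0, v5=1, v6=1, v7=1 is a satisfying assignment.

SATISFIABLE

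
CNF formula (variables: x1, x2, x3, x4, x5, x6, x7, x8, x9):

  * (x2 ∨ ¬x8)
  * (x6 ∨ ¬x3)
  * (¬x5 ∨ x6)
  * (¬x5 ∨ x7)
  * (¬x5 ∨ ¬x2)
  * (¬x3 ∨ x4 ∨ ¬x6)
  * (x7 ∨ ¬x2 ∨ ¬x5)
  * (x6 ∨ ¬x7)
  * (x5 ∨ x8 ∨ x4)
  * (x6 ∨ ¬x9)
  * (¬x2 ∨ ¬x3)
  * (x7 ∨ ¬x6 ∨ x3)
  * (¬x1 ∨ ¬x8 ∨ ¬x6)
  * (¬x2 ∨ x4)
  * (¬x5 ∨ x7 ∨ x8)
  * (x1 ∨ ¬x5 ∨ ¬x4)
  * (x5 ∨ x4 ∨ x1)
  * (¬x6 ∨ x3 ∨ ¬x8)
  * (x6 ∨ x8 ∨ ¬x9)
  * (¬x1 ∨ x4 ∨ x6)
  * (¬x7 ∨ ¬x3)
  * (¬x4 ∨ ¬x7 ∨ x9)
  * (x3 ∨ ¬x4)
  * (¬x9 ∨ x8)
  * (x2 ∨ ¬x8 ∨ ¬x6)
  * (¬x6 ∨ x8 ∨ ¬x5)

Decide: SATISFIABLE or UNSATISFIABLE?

Try x1 = True.
Set x2 = False and propagate.
  then x8 is forced to False.
  then x9 is forced to False.
The remaining clauses are satisfied by x3 = True, x4 = True, x5 = False, x6 = True, x7 = False.
Every clause has at least one true literal under this assignment.
So x1=1, x2=0, x3=1, x4=1, x5=0, x6=1, x7=0, x8=0, x9=0 is a satisfying assignment.

SATISFIABLE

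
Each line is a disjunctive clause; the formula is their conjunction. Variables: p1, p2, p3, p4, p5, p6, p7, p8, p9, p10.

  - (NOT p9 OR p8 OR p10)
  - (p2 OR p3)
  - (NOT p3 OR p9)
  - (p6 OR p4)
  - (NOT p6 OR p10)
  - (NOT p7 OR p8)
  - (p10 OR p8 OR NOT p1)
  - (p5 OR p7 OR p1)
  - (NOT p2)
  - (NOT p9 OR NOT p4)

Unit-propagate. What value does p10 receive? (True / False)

(NOT p2) is a unit clause: p2 = False.
(p2 OR p3): since p2 = False, the clause reduces to (p3). p3 = True.
(p9 OR NOT p3) with p3 = True leaves only p9, so p9 = True.
In (NOT p4 OR NOT p9), NOT p9 is now false; NOT p4 must hold, so p4 = False.
(p6 OR p4): since p4 = False, the clause reduces to (p6). p6 = True.
From (NOT p6 OR p10) and p6 = True: p10 = True.

True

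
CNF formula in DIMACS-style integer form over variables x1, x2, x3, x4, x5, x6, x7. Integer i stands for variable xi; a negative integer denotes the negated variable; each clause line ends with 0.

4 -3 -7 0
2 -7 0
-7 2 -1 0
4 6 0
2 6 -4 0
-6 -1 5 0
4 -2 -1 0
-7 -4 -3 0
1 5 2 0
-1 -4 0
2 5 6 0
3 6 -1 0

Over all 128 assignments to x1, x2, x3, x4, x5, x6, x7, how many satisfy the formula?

24

Case analysis on x1 and x2:
  x1=1, x2=1: a clause becomes empty — 0.
  x1=1, x2=0: remaining (x3,x4,x5,x6,x7) ∈ {(0,0,1,1,0); (1,0,1,1,0)} — 2.
  x1=0, x2=1: x5 free; 9 ways for (x3,x4,x6,x7) × 2^1 = 18.
  x1=0, x2=0: remaining (x3,x4,x5,x6,x7) ∈ {(0,0,1,1,0); (0,1,1,1,0); (1,0,1,1,0); (1,1,1,1,0)} — 4.
Total: 0 + 2 + 18 + 4 = 24.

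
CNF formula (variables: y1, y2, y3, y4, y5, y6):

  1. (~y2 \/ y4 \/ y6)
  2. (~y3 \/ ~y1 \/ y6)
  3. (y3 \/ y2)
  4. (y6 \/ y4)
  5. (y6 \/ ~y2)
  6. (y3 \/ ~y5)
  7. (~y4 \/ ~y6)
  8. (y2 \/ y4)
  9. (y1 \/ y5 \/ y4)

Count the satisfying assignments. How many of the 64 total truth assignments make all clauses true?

6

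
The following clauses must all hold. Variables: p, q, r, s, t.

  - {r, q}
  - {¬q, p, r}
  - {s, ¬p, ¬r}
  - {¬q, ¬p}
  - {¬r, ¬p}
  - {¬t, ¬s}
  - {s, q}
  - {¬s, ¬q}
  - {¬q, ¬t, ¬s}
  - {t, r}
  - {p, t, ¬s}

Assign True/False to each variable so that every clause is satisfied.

Try p = False.
Set q = True and propagate.
  then r is forced to True.
  then s is forced to False.
t is now unconstrained; take t = True.

p = False, q = True, r = True, s = False, t = True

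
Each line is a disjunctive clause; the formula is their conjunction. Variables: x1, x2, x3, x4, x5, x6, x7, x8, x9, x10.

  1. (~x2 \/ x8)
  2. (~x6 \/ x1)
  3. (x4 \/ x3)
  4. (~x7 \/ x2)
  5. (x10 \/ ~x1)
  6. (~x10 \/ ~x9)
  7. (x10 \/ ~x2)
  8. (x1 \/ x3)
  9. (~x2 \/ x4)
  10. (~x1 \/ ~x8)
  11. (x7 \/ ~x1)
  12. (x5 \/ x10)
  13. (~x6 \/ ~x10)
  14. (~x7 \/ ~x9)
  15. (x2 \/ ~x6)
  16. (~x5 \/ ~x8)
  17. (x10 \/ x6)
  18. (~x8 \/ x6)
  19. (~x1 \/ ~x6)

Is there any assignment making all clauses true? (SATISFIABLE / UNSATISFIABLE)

SATISFIABLE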